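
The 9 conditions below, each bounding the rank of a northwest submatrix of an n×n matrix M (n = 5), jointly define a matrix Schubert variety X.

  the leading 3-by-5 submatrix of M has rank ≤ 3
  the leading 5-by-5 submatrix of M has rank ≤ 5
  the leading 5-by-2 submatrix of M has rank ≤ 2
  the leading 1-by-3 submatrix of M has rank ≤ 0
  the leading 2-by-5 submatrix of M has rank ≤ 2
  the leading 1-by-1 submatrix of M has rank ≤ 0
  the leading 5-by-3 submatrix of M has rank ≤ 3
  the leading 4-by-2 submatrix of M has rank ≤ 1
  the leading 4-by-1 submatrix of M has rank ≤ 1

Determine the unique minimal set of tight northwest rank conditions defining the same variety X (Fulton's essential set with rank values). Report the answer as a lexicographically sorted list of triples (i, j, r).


Computing R[i][j] = min implied NW-rank bound (n=5, 9 conditions):

  R[1]: 0  0  0  1  1
  R[2]: 1  1  1  2  2
  R[3]: 1  1  2  3  3
  R[4]: 1  1  2  3  4
  R[5]: 1  2  3  4  5

so w = (4, 1, 3, 5, 2).

|D(w)|=5, |Ess(w)|=2:

[(1, 3, 0), (4, 2, 1)]


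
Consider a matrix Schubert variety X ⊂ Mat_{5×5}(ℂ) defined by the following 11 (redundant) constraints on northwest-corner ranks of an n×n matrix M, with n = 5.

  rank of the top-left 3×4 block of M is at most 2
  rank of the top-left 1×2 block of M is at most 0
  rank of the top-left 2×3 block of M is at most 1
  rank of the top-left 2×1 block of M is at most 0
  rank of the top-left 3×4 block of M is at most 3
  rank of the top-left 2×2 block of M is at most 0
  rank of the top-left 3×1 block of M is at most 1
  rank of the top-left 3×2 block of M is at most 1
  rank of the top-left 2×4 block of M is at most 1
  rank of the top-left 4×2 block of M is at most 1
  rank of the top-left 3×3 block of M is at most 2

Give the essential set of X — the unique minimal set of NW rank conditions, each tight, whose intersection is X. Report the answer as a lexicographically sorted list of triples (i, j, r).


Reconstructing r_w from the 11 given conditions:

  row 1: 0 | 0 | 1 | 1 | 1
  row 2: 0 | 0 | 1 | 1 | 2
  row 3: 1 | 1 | 2 | 2 | 3
  row 4: 1 | 1 | 2 | 3 | 4
  row 5: 1 | 2 | 3 | 4 | 5

second differences of R give the permutation w = (3, 5, 1, 4, 2).

ℓ(w)=6; the 3 essential cells (i,j,r):

[(2, 2, 0), (2, 4, 1), (4, 2, 1)]


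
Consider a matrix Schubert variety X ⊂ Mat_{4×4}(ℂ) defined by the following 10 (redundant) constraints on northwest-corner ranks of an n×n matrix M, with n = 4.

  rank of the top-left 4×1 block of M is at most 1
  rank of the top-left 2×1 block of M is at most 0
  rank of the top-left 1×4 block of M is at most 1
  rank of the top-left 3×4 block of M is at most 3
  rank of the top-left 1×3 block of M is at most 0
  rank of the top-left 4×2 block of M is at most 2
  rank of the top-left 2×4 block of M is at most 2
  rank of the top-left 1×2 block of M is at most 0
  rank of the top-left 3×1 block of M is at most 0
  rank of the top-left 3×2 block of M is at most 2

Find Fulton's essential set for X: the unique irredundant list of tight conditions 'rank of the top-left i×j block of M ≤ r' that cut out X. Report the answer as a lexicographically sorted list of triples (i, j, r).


Recovering R(i,j) via the rank-extension bound from the 10 conditions:

  R[1]: 0  0  0  1
  R[2]: 0  1  1  2
  R[3]: 0  1  2  3
  R[4]: 1  2  3  4

hence w(1..4) = (4, 2, 3, 1).

Rothe diagram D(w) (5 cells), 2 SE-corners (essential conditions):

[(1, 3, 0), (3, 1, 0)]


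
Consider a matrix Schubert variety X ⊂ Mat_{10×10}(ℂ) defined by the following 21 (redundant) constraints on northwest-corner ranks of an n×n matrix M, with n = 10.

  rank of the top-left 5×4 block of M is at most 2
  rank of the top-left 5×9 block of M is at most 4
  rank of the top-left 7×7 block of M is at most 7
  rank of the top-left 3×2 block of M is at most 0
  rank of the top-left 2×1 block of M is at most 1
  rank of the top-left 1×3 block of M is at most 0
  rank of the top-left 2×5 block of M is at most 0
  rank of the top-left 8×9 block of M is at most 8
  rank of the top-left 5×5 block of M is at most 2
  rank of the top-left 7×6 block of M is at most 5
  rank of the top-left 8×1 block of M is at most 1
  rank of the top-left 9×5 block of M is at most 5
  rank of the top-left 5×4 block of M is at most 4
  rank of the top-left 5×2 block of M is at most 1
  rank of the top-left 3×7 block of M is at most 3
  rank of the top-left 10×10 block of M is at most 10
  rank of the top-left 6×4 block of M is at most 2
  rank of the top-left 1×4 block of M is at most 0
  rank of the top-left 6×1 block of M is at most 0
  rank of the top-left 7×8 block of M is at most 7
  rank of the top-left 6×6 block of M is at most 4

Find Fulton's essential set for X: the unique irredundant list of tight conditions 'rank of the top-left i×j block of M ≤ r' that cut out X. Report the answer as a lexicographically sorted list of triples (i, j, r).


Propagating the 21 rank bounds to every northwest block:

  R[1]: 0 0 0 0 0 1 1 1 1 1
  R[2]: 0 0 0 0 0 1 2 2 2 2
  R[3]: 0 0 1 1 1 2 3 3 3 3
  R[4]: 0 1 2 2 2 3 4 4 4 4
  R[5]: 0 1 2 2 2 3 4 4 4 5
  R[6]: 0 1 2 2 3 4 5 5 5 6
  R[7]: 1 2 3 3 4 5 6 6 6 7
  R[8]: 1 2 3 4 5 6 7 7 7 8
  R[9]: 1 2 3 4 5 6 7 8 8 9
  R[10]: 1 2 3 4 5 6 7 8 9 10

the unique w with this rank table is (6, 7, 3, 2, 10, 5, 1, 4, 8, 9).

Rothe diagram D(w) (20 cells), 6 SE-corners (essential conditions):

[(2, 5, 0), (3, 2, 0), (5, 5, 2), (5, 9, 4), (6, 1, 0), (6, 4, 2)]


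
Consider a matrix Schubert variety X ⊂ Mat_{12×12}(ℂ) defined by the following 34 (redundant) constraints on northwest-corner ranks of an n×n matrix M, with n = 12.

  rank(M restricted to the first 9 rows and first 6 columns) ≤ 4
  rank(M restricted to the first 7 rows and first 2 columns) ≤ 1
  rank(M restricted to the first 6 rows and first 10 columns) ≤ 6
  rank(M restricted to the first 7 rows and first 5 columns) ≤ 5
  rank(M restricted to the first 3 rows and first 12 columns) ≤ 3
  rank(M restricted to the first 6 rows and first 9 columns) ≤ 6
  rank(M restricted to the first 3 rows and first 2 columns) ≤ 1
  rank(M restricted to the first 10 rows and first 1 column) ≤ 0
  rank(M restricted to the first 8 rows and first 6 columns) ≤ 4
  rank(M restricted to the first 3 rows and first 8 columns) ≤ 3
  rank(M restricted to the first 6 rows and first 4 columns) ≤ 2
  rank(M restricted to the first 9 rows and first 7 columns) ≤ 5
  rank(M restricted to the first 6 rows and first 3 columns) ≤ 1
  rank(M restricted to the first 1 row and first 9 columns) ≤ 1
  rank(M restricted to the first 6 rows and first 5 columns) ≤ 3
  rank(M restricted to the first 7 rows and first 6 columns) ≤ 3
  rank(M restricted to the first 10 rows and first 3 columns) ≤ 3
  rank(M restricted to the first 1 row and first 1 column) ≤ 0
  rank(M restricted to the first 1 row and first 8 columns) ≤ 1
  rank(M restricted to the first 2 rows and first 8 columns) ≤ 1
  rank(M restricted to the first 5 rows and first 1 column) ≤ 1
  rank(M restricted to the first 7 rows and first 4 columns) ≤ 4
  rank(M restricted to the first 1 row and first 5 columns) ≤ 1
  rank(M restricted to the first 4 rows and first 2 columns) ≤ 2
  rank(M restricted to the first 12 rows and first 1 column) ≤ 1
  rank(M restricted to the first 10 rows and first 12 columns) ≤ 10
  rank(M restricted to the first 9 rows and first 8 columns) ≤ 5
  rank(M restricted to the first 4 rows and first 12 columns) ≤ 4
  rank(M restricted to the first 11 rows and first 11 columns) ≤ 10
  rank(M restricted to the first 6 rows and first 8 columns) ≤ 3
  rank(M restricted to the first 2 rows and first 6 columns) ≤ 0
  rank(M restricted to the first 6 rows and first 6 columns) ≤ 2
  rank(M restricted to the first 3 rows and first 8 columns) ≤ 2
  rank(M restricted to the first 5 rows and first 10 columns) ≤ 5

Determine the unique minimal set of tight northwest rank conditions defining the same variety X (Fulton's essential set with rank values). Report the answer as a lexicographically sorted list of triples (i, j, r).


The tightest implied rank at each (i,j), from the 34 conditions:

  i=1: 0, 0, 0, 0, 0, 0, 1, 1, 1, 1, 1, 1
  i=2: 0, 0, 0, 0, 0, 0, 1, 1, 2, 2, 2, 2
  i=3: 0, 1, 1, 1, 1, 1, 2, 2, 3, 3, 3, 3
  i=4: 0, 1, 1, 2, 2, 2, 3, 3, 4, 4, 4, 4
  i=5: 0, 1, 1, 2, 2, 2, 3, 3, 4, 5, 5, 5
  i=6: 0, 1, 1, 2, 2, 2, 3, 3, 4, 5, 6, 6
  i=7: 0, 1, 2, 3, 3, 3, 4, 4, 5, 6, 7, 7
  i=8: 0, 1, 2, 3, 4, 4, 5, 5, 6, 7, 8, 8
  i=9: 0, 1, 2, 3, 4, 4, 5, 5, 6, 7, 8, 9
  i=10: 0, 1, 2, 3, 4, 5, 6, 6, 7, 8, 9, 10
  i=11: 1, 2, 3, 4, 5, 6, 7, 7, 8, 9, 10, 11
  i=12: 1, 2, 3, 4, 5, 6, 7, 8, 9, 10, 11, 12

the unique w with this rank table is (7, 9, 2, 4, 10, 11, 3, 5, 12, 6, 1, 8).

ℓ(w)=32; the 8 essential cells (i,j,r):

[(2, 6, 0), (2, 8, 1), (6, 3, 1), (6, 6, 2), (6, 8, 3), (9, 6, 4), (9, 8, 5), (10, 1, 0)]


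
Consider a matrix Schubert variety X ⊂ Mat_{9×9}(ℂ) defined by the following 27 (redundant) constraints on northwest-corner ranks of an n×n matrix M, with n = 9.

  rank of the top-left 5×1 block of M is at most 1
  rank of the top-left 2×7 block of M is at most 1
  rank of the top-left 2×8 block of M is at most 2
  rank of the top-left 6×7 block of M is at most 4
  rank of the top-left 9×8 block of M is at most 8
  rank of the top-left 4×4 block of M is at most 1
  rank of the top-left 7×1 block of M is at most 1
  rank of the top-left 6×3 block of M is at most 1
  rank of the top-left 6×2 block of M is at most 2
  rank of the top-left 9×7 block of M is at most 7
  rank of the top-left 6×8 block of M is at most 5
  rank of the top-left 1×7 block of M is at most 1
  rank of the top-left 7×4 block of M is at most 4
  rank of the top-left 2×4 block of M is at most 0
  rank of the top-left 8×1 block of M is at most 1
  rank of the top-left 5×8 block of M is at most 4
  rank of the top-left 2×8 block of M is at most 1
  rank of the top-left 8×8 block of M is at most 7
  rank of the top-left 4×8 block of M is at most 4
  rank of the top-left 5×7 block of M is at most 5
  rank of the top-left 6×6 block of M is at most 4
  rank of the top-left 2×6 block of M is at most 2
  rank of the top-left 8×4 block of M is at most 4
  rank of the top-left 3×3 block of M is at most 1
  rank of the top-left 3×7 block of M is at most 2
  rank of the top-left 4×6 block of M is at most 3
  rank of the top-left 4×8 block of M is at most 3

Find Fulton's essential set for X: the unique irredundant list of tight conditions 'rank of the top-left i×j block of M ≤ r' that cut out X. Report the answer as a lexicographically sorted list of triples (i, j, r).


Propagating the 27 rank bounds to every northwest block:

  0, 0, 0, 0, 1, 1, 1, 1, 1
  0, 0, 0, 0, 1, 1, 1, 1, 2
  1, 1, 1, 1, 2, 2, 2, 2, 3
  1, 1, 1, 1, 2, 3, 3, 3, 4
  1, 1, 1, 2, 3, 4, 4, 4, 5
  1, 1, 1, 2, 3, 4, 4, 5, 6
  1, 2, 2, 3, 4, 5, 5, 6, 7
  1, 2, 3, 4, 5, 6, 6, 7, 8
  1, 2, 3, 4, 5, 6, 7, 8, 9

second differences of R give the permutation w = (5, 9, 1, 6, 4, 8, 2, 3, 7).

ℓ(w)=19; the 5 essential cells (i,j,r):

[(2, 4, 0), (2, 8, 1), (4, 4, 1), (6, 3, 1), (6, 7, 4)]


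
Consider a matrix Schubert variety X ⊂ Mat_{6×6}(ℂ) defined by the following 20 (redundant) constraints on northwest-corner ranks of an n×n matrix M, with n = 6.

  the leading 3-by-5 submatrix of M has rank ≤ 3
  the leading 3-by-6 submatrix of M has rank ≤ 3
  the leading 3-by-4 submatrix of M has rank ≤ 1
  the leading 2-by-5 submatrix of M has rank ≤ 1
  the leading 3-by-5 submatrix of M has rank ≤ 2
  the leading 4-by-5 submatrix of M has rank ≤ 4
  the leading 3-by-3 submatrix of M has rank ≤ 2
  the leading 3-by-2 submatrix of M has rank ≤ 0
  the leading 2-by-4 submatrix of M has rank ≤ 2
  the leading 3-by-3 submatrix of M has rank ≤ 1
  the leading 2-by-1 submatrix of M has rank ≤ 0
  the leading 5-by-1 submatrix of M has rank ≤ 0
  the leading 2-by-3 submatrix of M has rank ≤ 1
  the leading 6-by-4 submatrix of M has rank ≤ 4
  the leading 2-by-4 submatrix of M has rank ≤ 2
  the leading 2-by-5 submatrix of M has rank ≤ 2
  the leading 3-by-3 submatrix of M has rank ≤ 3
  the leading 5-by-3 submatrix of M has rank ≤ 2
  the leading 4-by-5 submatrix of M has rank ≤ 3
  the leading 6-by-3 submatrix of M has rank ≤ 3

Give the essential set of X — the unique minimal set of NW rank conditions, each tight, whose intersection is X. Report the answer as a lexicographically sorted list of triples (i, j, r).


Reconstructing r_w from the 20 given conditions:

  0 | 0 | 1 | 1 | 1 | 1
  0 | 0 | 1 | 1 | 1 | 2
  0 | 0 | 1 | 1 | 2 | 3
  0 | 1 | 2 | 2 | 3 | 4
  0 | 1 | 2 | 3 | 4 | 5
  1 | 2 | 3 | 4 | 5 | 6

second differences of R give the permutation w = (3, 6, 5, 2, 4, 1).

4 SE-corners of the 11-cell Rothe diagram give Ess(w):

[(2, 5, 1), (3, 2, 0), (3, 4, 1), (5, 1, 0)]


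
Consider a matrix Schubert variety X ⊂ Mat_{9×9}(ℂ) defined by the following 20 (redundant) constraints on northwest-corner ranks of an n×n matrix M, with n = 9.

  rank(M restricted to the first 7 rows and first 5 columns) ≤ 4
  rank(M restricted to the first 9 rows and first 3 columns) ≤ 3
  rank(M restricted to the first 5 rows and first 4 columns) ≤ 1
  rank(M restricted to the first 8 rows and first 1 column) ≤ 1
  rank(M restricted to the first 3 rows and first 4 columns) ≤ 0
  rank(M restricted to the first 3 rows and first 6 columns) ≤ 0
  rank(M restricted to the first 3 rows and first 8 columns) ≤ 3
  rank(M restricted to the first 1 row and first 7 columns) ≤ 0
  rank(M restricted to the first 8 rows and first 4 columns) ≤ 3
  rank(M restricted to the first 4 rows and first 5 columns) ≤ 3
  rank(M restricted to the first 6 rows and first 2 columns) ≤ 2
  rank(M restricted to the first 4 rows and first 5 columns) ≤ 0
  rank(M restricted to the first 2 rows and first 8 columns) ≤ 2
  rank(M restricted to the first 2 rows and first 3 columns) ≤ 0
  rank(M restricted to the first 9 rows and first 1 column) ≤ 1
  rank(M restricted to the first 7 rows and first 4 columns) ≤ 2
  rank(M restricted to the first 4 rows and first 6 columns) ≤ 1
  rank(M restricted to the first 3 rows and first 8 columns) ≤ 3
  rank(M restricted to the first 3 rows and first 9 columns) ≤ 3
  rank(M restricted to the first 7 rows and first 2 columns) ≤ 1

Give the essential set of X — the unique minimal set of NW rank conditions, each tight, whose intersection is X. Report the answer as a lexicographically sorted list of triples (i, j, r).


Reconstructing r_w from the 20 given conditions:

  0 | 0 | 0 | 0 | 0 | 0 | 0 | 1 | 1
  0 | 0 | 0 | 0 | 0 | 0 | 1 | 2 | 2
  0 | 0 | 0 | 0 | 0 | 0 | 1 | 2 | 3
  0 | 0 | 0 | 0 | 0 | 1 | 2 | 3 | 4
  1 | 1 | 1 | 1 | 1 | 2 | 3 | 4 | 5
  1 | 1 | 2 | 2 | 2 | 3 | 4 | 5 | 6
  1 | 1 | 2 | 2 | 3 | 4 | 5 | 6 | 7
  1 | 2 | 3 | 3 | 4 | 5 | 6 | 7 | 8
  1 | 2 | 3 | 4 | 5 | 6 | 7 | 8 | 9

reading off 1-entries of Δ²R: w = (8, 7, 9, 6, 1, 3, 5, 2, 4).

|D(w)|=27, |Ess(w)|=5:

[(1, 7, 0), (3, 6, 0), (4, 5, 0), (7, 2, 1), (7, 4, 2)]


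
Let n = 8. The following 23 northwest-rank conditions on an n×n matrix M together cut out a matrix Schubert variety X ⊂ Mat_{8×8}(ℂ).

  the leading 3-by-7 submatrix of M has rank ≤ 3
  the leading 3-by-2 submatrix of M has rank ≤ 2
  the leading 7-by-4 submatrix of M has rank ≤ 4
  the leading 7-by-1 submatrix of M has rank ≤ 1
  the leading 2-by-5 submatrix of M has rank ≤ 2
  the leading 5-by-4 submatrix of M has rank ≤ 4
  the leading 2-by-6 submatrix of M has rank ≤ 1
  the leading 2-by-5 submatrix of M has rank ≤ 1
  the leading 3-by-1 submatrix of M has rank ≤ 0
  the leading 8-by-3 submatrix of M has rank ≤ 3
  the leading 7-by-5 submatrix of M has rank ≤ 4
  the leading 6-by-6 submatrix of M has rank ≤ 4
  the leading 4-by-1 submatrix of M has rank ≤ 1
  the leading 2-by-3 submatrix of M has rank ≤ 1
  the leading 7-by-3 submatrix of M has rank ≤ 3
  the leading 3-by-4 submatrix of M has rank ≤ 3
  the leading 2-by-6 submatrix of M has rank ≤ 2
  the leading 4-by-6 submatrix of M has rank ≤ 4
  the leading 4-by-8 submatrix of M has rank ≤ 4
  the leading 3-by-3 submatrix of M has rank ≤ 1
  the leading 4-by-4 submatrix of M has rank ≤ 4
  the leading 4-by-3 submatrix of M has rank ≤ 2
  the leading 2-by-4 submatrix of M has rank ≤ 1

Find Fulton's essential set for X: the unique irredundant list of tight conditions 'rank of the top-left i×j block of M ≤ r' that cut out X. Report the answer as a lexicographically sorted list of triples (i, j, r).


Recovering R(i,j) via the rank-extension bound from the 23 conditions:

  R[1]: 0  1  1  1  1  1  1  1
  R[2]: 0  1  1  1  1  1  2  2
  R[3]: 0  1  1  2  2  2  3  3
  R[4]: 1  2  2  3  3  3  4  4
  R[5]: 1  2  3  4  4  4  5  5
  R[6]: 1  2  3  4  4  4  5  6
  R[7]: 1  2  3  4  4  5  6  7
  R[8]: 1  2  3  4  5  6  7  8

hence w(1..8) = (2, 7, 4, 1, 3, 8, 6, 5).

ℓ(w)=11; the 5 essential cells (i,j,r):

[(2, 6, 1), (3, 1, 0), (3, 3, 1), (6, 6, 4), (7, 5, 4)]


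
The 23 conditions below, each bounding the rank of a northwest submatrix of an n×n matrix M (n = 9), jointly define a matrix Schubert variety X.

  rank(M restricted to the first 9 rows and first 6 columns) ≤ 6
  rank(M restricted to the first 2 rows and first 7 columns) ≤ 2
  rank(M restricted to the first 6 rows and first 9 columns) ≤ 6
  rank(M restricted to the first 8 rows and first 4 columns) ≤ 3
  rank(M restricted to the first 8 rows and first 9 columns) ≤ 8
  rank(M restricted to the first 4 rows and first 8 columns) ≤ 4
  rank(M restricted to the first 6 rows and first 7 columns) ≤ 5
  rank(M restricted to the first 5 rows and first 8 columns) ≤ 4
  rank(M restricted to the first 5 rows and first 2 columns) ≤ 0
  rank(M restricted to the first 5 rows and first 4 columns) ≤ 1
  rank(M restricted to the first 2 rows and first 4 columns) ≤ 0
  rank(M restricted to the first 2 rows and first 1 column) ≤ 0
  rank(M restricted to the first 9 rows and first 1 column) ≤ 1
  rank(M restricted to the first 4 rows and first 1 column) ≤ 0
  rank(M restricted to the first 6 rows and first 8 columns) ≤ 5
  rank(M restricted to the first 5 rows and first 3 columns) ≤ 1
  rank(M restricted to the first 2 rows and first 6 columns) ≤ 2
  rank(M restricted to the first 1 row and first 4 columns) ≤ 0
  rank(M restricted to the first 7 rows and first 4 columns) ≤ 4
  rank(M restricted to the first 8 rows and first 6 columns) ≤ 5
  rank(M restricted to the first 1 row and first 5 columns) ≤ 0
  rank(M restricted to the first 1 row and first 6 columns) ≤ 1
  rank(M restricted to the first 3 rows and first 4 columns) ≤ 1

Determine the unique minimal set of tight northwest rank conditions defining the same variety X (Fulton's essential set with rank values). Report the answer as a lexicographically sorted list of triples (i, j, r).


Recovering R(i,j) via the rank-extension bound from the 23 conditions:

  0  0  0  0  0  1  1  1  1
  0  0  0  0  1  2  2  2  2
  0  0  1  1  2  3  3  3  3
  0  0  1  1  2  3  4  4  4
  0  0  1  1  2  3  4  4  5
  1  1  2  2  3  4  5  5  6
  1  2  3  3  4  5  6  6  7
  1  2  3  3  4  5  6  7  8
  1  2  3  4  5  6  7  8  9

hence w(1..9) = (6, 5, 3, 7, 9, 1, 2, 8, 4).

Fulton essential set (6 of the 19 Rothe cells):

[(1, 5, 0), (2, 4, 0), (5, 2, 0), (5, 4, 1), (5, 8, 4), (8, 4, 3)]


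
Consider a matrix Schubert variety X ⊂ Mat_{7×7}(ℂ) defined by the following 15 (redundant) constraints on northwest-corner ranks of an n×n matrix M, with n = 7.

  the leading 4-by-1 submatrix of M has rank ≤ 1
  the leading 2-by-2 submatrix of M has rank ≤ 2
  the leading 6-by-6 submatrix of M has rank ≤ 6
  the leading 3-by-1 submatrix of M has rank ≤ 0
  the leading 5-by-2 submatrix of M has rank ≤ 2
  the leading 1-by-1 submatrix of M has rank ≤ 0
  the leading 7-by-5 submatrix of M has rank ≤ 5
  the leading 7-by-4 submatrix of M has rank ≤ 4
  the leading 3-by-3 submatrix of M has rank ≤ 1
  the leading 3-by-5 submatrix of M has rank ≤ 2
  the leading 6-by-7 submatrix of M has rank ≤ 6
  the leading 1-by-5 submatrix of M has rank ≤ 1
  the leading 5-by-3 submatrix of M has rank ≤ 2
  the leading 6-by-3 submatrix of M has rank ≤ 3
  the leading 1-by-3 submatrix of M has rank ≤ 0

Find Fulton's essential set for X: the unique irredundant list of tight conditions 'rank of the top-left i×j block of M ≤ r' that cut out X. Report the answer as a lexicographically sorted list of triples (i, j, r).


Reconstructing r_w from the 15 given conditions:

  row 1: 0  0  0  1  1  1  1
  row 2: 0  1  1  2  2  2  2
  row 3: 0  1  1  2  2  3  3
  row 4: 1  2  2  3  3  4  4
  row 5: 1  2  2  3  4  5  5
  row 6: 1  2  3  4  5  6  6
  row 7: 1  2  3  4  5  6  7

hence w(1..7) = (4, 2, 6, 1, 5, 3, 7).

D(w) has 8 cells with 5 SE-corners; essential set:

[(1, 3, 0), (3, 1, 0), (3, 3, 1), (3, 5, 2), (5, 3, 2)]


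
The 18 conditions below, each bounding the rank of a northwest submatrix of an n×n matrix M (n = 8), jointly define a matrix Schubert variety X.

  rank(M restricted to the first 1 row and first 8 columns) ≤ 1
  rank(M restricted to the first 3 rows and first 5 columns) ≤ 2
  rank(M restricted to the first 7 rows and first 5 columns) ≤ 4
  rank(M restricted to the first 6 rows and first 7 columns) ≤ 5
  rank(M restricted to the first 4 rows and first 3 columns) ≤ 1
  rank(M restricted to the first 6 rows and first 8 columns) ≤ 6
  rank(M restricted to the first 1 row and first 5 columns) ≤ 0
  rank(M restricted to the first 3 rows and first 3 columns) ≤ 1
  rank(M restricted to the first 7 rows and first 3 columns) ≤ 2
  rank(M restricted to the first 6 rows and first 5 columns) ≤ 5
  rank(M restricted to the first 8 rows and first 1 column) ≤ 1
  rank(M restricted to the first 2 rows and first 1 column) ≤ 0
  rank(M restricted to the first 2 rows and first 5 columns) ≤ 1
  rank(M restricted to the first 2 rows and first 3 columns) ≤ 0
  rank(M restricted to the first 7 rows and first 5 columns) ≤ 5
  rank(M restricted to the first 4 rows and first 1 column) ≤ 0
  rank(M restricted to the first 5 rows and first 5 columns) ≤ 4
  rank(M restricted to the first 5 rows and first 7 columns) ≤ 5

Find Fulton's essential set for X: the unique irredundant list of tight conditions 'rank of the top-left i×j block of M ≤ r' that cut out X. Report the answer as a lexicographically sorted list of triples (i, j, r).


Recovering R(i,j) via the rank-extension bound from the 18 conditions:

  0 0 0 0 0 1 1 1
  0 0 0 1 1 2 2 2
  0 1 1 2 2 3 3 3
  0 1 1 2 3 4 4 4
  1 2 2 3 4 5 5 5
  1 2 2 3 4 5 5 6
  1 2 2 3 4 5 6 7
  1 2 3 4 5 6 7 8

reading off 1-entries of Δ²R: w = (6, 4, 2, 5, 1, 8, 7, 3).

Fulton essential set (6 of the 14 Rothe cells):

[(1, 5, 0), (2, 3, 0), (4, 1, 0), (4, 3, 1), (6, 7, 5), (7, 3, 2)]


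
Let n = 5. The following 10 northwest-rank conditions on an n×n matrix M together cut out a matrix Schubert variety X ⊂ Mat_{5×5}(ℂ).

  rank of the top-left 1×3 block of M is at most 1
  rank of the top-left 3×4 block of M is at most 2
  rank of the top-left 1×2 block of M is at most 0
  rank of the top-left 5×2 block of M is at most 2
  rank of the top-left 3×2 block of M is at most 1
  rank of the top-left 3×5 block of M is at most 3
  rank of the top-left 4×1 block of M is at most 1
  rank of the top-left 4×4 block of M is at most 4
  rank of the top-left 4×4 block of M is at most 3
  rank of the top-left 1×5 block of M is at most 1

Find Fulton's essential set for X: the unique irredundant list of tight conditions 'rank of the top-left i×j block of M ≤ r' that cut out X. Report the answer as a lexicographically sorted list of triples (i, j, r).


Computing R[i][j] = min implied NW-rank bound (n=5, 10 conditions):

  i=1: 0 | 0 | 1 | 1 | 1
  i=2: 1 | 1 | 2 | 2 | 2
  i=3: 1 | 1 | 2 | 2 | 3
  i=4: 1 | 2 | 3 | 3 | 4
  i=5: 1 | 2 | 3 | 4 | 5

giving w = (3, 1, 5, 2, 4) via Δ²R.

3 SE-corners of the 4-cell Rothe diagram give Ess(w):

[(1, 2, 0), (3, 2, 1), (3, 4, 2)]


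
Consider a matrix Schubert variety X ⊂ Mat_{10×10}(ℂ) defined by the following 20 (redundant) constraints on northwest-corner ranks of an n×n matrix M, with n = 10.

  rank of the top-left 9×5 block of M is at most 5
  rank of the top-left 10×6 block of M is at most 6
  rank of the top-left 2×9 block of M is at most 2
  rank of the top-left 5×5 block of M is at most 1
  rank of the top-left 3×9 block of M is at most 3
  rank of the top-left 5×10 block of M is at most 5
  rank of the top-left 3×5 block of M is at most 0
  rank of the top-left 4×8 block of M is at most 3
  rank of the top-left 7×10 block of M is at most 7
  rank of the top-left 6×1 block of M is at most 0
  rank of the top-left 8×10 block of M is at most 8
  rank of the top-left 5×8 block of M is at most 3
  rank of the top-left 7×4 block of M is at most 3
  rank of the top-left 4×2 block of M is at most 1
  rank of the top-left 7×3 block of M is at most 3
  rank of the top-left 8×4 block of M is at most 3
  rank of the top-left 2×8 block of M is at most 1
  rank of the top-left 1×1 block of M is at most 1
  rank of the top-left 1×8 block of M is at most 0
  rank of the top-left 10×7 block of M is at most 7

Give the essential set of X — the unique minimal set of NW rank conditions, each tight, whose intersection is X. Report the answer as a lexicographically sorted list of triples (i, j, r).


The tightest implied rank at each (i,j), from the 20 conditions:

  R[1]: 0, 0, 0, 0, 0, 0, 0, 0, 1, 1
  R[2]: 0, 0, 0, 0, 0, 1, 1, 1, 2, 2
  R[3]: 0, 0, 0, 0, 0, 1, 2, 2, 3, 3
  R[4]: 0, 1, 1, 1, 1, 2, 3, 3, 4, 4
  R[5]: 0, 1, 1, 1, 1, 2, 3, 3, 4, 5
  R[6]: 0, 1, 2, 2, 2, 3, 4, 4, 5, 6
  R[7]: 1, 2, 3, 3, 3, 4, 5, 5, 6, 7
  R[8]: 1, 2, 3, 3, 4, 5, 6, 6, 7, 8
  R[9]: 1, 2, 3, 4, 5, 6, 7, 7, 8, 9
  R[10]: 1, 2, 3, 4, 5, 6, 7, 8, 9, 10

second differences of R give the permutation w = (9, 6, 7, 2, 10, 3, 1, 5, 4, 8).

6 SE-corners of the 26-cell Rothe diagram give Ess(w):

[(1, 8, 0), (3, 5, 0), (5, 5, 1), (5, 8, 3), (6, 1, 0), (8, 4, 3)]


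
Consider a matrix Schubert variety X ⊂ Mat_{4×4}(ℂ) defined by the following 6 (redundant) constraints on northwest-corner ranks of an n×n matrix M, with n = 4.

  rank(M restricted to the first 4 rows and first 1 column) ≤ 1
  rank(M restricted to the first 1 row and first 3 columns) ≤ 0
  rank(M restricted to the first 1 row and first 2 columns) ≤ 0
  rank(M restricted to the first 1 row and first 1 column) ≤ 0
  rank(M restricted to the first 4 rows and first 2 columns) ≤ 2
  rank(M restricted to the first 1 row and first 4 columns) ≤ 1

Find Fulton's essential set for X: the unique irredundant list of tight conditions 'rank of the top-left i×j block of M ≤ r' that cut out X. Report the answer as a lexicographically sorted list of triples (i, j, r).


Recovering R(i,j) via the rank-extension bound from the 6 conditions:

  i=1: 0 | 0 | 0 | 1
  i=2: 1 | 1 | 1 | 2
  i=3: 1 | 2 | 2 | 3
  i=4: 1 | 2 | 3 | 4

hence w(1..4) = (4, 1, 2, 3).

|D(w)|=3, |Ess(w)|=1:

[(1, 3, 0)]


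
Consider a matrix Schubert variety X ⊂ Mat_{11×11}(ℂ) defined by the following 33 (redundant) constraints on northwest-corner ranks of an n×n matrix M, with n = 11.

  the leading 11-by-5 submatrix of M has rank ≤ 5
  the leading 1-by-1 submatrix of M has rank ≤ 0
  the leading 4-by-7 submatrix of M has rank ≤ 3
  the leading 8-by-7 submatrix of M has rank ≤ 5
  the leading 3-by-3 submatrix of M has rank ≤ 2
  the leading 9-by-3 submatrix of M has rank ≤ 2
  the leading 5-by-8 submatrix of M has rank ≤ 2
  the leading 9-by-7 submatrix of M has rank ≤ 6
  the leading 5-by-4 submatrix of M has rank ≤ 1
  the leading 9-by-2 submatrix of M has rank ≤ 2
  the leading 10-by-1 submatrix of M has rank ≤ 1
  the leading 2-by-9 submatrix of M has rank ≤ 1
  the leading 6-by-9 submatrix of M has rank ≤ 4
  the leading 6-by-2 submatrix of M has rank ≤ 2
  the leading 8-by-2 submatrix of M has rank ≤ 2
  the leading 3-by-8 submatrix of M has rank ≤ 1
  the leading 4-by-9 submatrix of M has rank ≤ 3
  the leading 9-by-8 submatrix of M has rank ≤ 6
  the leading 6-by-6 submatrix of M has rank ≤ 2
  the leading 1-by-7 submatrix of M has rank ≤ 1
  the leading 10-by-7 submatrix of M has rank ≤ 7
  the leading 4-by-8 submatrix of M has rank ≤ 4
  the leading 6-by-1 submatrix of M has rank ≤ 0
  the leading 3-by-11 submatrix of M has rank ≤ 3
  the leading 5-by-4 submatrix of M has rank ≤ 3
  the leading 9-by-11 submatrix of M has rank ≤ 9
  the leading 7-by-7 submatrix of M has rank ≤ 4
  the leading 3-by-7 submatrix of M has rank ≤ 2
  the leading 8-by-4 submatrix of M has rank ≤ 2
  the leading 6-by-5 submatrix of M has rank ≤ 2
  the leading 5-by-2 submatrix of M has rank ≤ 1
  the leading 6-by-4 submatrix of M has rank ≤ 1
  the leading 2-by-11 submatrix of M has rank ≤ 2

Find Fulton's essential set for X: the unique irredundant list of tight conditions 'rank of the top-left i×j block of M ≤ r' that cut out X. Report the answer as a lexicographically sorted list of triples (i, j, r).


Reconstructing r_w from the 33 given conditions:

  0 | 1 | 1 | 1 | 1 | 1 | 1 | 1 | 1 | 1 | 1
  0 | 1 | 1 | 1 | 1 | 1 | 1 | 1 | 1 | 2 | 2
  0 | 1 | 1 | 1 | 1 | 1 | 1 | 1 | 2 | 3 | 3
  0 | 1 | 1 | 1 | 2 | 2 | 2 | 2 | 3 | 4 | 4
  0 | 1 | 1 | 1 | 2 | 2 | 2 | 2 | 3 | 4 | 5
  0 | 1 | 1 | 1 | 2 | 2 | 3 | 3 | 4 | 5 | 6
  1 | 2 | 2 | 2 | 3 | 3 | 4 | 4 | 5 | 6 | 7
  1 | 2 | 2 | 2 | 3 | 4 | 5 | 5 | 6 | 7 | 8
  1 | 2 | 2 | 3 | 4 | 5 | 6 | 6 | 7 | 8 | 9
  1 | 2 | 3 | 4 | 5 | 6 | 7 | 7 | 8 | 9 | 10
  1 | 2 | 3 | 4 | 5 | 6 | 7 | 8 | 9 | 10 | 11

second differences of R give the permutation w = (2, 10, 9, 5, 11, 7, 1, 6, 4, 3, 8).

|D(w)|=32, |Ess(w)|=8:

[(2, 9, 1), (3, 8, 1), (5, 8, 2), (6, 1, 0), (6, 4, 1), (6, 6, 2), (8, 4, 2), (9, 3, 2)]


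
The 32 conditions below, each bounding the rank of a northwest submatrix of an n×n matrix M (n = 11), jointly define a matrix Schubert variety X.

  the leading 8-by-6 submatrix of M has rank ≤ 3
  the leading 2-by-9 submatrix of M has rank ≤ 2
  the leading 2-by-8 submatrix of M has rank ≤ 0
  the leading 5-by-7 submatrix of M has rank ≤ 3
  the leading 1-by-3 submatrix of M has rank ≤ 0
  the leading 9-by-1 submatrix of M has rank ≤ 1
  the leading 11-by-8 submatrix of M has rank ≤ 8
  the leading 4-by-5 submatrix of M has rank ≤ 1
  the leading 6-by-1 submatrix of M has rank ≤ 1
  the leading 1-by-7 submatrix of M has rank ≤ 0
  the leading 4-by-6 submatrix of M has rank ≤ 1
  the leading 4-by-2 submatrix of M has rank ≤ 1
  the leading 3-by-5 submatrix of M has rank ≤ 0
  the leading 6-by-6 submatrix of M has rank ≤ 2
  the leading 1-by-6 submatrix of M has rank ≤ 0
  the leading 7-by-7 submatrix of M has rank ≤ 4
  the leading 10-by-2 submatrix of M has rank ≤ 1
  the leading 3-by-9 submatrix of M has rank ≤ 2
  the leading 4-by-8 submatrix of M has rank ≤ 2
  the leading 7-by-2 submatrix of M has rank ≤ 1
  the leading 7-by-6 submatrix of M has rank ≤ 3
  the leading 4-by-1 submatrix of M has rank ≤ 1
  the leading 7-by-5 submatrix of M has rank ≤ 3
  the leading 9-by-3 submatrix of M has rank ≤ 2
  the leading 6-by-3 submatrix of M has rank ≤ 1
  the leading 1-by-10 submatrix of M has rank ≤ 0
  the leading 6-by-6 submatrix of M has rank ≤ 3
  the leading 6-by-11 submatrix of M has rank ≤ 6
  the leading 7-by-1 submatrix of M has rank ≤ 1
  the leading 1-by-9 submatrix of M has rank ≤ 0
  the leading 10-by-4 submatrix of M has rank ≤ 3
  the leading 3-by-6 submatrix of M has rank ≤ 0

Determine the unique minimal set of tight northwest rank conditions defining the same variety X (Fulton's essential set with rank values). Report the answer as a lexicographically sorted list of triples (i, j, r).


Rank table r_w(11×11) implied by the 32 constraints:

  0, 0, 0, 0, 0, 0, 0, 0, 0, 0, 1
  0, 0, 0, 0, 0, 0, 0, 0, 1, 1, 2
  0, 0, 0, 0, 0, 0, 1, 1, 2, 2, 3
  1, 1, 1, 1, 1, 1, 2, 2, 3, 3, 4
  1, 1, 1, 2, 2, 2, 3, 3, 4, 4, 5
  1, 1, 1, 2, 2, 2, 3, 4, 5, 5, 6
  1, 1, 2, 3, 3, 3, 4, 5, 6, 6, 7
  1, 1, 2, 3, 3, 3, 4, 5, 6, 7, 8
  1, 1, 2, 3, 4, 4, 5, 6, 7, 8, 9
  1, 1, 2, 3, 4, 5, 6, 7, 8, 9, 10
  1, 2, 3, 4, 5, 6, 7, 8, 9, 10, 11

reading off 1-entries of Δ²R: w = (11, 9, 7, 1, 4, 8, 3, 10, 5, 6, 2).

Fulton essential set (7 of the 36 Rothe cells):

[(1, 10, 0), (2, 8, 0), (3, 6, 0), (6, 3, 1), (6, 6, 2), (8, 6, 3), (10, 2, 1)]


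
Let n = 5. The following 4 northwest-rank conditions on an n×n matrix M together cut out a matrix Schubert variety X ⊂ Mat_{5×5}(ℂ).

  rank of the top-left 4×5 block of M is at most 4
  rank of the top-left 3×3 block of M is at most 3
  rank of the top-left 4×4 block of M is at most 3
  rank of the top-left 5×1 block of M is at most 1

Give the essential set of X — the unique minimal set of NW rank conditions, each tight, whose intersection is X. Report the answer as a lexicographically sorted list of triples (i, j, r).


Recovering R(i,j) via the rank-extension bound from the 4 conditions:

  R[1]: 1, 1, 1, 1, 1
  R[2]: 1, 2, 2, 2, 2
  R[3]: 1, 2, 3, 3, 3
  R[4]: 1, 2, 3, 3, 4
  R[5]: 1, 2, 3, 4, 5

giving w = (1, 2, 3, 5, 4) via Δ²R.

1 SE-corner of the 1-cell Rothe diagram gives Ess(w):

[(4, 4, 3)]


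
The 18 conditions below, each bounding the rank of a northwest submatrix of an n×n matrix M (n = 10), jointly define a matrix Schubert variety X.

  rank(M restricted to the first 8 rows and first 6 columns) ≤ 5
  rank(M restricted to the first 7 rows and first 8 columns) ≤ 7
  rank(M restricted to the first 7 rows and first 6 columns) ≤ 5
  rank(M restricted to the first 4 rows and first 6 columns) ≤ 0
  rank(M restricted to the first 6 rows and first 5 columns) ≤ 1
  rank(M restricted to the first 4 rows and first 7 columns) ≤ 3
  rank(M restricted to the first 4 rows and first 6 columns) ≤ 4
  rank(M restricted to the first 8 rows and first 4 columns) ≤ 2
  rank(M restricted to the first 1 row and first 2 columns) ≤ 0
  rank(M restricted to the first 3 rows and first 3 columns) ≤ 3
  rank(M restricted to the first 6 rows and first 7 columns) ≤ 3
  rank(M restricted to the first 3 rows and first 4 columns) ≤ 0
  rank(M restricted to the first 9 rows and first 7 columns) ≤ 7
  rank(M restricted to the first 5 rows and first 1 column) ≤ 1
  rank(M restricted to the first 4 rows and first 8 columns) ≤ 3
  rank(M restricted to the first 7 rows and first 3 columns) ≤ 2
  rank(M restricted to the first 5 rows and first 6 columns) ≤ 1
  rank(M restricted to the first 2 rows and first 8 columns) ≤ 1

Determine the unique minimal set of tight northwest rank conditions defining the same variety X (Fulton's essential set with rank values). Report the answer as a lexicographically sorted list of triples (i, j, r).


Recovering R(i,j) via the rank-extension bound from the 18 conditions:

  row 1: 0, 0, 0, 0, 0, 0, 1, 1, 1, 1
  row 2: 0, 0, 0, 0, 0, 0, 1, 1, 2, 2
  row 3: 0, 0, 0, 0, 0, 0, 1, 2, 3, 3
  row 4: 0, 0, 0, 0, 0, 0, 1, 2, 3, 4
  row 5: 1, 1, 1, 1, 1, 1, 2, 3, 4, 5
  row 6: 1, 1, 1, 1, 1, 2, 3, 4, 5, 6
  row 7: 1, 2, 2, 2, 2, 3, 4, 5, 6, 7
  row 8: 1, 2, 2, 2, 3, 4, 5, 6, 7, 8
  row 9: 1, 2, 3, 3, 4, 5, 6, 7, 8, 9
  row 10: 1, 2, 3, 4, 5, 6, 7, 8, 9, 10

second differences of R give the permutation w = (7, 9, 8, 10, 1, 6, 2, 5, 3, 4).

|D(w)|=31, |Ess(w)|=4:

[(2, 8, 1), (4, 6, 0), (6, 5, 1), (8, 4, 2)]


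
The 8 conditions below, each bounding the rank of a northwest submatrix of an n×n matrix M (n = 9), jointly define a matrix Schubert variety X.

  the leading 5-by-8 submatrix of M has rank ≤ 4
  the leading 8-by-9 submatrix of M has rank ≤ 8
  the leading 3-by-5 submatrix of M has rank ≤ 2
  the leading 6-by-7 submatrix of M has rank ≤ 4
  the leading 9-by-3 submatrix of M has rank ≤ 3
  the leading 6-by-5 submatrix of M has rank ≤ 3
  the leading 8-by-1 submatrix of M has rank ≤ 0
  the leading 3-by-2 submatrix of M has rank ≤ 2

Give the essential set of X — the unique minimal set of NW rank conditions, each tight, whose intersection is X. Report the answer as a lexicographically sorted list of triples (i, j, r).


Reconstructing r_w from the 8 given conditions:

  0  1  1  1  1  1  1  1  1
  0  1  2  2  2  2  2  2  2
  0  1  2  2  2  3  3  3  3
  0  1  2  3  3  4  4  4  4
  0  1  2  3  3  4  4  4  5
  0  1  2  3  3  4  4  5  6
  0  1  2  3  4  5  5  6  7
  0  1  2  3  4  5  6  7  8
  1  2  3  4  5  6  7  8  9

so w = (2, 3, 6, 4, 9, 8, 5, 7, 1).

Fulton essential set (5 of the 15 Rothe cells):

[(3, 5, 2), (5, 8, 4), (6, 5, 3), (6, 7, 4), (8, 1, 0)]


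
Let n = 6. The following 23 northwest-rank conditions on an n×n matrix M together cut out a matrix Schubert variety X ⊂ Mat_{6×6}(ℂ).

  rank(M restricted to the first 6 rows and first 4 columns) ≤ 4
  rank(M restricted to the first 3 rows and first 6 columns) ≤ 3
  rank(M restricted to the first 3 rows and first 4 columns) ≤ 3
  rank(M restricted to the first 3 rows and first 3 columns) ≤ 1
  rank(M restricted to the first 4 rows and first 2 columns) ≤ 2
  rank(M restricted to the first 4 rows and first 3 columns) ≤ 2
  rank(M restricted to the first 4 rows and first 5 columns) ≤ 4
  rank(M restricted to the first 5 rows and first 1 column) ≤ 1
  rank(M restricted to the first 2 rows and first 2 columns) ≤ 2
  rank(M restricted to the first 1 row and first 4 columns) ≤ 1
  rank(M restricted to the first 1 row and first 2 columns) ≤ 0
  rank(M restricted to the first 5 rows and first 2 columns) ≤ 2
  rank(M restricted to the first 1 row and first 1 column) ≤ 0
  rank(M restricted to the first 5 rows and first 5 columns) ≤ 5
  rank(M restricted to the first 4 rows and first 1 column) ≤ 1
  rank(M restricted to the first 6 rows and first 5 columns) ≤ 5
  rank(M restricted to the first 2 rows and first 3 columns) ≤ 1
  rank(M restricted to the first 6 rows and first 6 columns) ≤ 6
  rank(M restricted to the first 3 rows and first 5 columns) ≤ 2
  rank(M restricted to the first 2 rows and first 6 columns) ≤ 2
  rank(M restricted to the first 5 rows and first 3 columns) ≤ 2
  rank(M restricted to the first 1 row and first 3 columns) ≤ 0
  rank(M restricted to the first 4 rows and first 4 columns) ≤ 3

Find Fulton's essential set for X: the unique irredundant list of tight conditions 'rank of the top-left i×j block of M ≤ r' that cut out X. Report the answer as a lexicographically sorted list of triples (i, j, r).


Rank table r_w(6×6) implied by the 23 constraints:

  R[1]: 0 | 0 | 0 | 1 | 1 | 1
  R[2]: 1 | 1 | 1 | 2 | 2 | 2
  R[3]: 1 | 1 | 1 | 2 | 2 | 3
  R[4]: 1 | 2 | 2 | 3 | 3 | 4
  R[5]: 1 | 2 | 2 | 3 | 4 | 5
  R[6]: 1 | 2 | 3 | 4 | 5 | 6

the unique w with this rank table is (4, 1, 6, 2, 5, 3).

4 SE-corners of the 7-cell Rothe diagram give Ess(w):

[(1, 3, 0), (3, 3, 1), (3, 5, 2), (5, 3, 2)]


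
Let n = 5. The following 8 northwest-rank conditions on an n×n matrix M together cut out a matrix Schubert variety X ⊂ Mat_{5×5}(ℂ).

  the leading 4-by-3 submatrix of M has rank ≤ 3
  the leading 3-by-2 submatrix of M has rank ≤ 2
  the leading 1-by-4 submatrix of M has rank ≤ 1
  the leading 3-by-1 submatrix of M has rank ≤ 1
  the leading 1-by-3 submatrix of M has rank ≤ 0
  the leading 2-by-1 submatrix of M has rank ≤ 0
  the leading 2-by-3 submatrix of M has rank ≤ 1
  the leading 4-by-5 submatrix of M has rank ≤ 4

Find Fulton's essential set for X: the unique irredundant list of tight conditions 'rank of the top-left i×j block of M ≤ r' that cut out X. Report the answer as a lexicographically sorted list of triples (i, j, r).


Reconstructing r_w from the 8 given conditions:

  i=1: 0 | 0 | 0 | 1 | 1
  i=2: 0 | 1 | 1 | 2 | 2
  i=3: 1 | 2 | 2 | 3 | 3
  i=4: 1 | 2 | 3 | 4 | 4
  i=5: 1 | 2 | 3 | 4 | 5

the unique w with this rank table is (4, 2, 1, 3, 5).

D(w) has 4 cells with 2 SE-corners; essential set:

[(1, 3, 0), (2, 1, 0)]


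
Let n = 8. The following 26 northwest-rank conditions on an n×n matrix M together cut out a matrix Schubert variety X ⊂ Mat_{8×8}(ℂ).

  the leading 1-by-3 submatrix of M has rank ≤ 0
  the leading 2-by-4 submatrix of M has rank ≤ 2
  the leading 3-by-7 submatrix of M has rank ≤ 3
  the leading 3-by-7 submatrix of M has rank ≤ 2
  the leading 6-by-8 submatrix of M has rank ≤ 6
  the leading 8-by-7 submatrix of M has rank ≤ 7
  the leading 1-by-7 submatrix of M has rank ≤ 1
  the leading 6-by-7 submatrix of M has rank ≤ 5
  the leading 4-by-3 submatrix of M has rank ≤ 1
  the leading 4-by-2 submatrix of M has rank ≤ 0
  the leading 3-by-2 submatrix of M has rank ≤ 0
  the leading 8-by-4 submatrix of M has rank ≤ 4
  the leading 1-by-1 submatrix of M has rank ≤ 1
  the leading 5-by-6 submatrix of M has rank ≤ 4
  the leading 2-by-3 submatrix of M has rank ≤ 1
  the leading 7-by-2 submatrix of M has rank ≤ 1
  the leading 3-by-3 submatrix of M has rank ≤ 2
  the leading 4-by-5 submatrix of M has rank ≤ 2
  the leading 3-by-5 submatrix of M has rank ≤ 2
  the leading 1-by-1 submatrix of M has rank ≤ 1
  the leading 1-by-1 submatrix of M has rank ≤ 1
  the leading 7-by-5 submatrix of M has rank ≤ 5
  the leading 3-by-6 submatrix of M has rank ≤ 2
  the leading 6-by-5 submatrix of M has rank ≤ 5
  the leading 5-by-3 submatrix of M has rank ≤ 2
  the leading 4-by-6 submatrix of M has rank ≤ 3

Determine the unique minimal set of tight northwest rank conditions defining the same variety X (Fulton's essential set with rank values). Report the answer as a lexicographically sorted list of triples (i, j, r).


Propagating the 26 rank bounds to every northwest block:

  row 1: 0, 0, 0, 1, 1, 1, 1, 1
  row 2: 0, 0, 1, 2, 2, 2, 2, 2
  row 3: 0, 0, 1, 2, 2, 2, 2, 3
  row 4: 0, 0, 1, 2, 2, 3, 3, 4
  row 5: 1, 1, 2, 3, 3, 4, 4, 5
  row 6: 1, 1, 2, 3, 4, 5, 5, 6
  row 7: 1, 1, 2, 3, 4, 5, 6, 7
  row 8: 1, 2, 3, 4, 5, 6, 7, 8

reading off 1-entries of Δ²R: w = (4, 3, 8, 6, 1, 5, 7, 2).

Fulton essential set (5 of the 15 Rothe cells):

[(1, 3, 0), (3, 7, 2), (4, 2, 0), (4, 5, 2), (7, 2, 1)]
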